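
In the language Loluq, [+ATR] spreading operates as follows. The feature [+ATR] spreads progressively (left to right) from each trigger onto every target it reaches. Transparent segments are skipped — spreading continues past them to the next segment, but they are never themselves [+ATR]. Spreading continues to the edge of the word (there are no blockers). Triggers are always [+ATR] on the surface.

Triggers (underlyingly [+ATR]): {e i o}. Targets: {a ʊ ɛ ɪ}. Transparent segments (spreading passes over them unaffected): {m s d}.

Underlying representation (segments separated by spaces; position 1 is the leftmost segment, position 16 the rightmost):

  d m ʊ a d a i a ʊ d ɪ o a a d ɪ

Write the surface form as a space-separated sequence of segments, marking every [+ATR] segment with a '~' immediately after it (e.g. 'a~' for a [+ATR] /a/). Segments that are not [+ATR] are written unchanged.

From /i/ at 7 rightward: 8 /a/ → [+ATR]; 9 /ʊ/ → [+ATR]; 10 /d/ transparent; 11 /ɪ/ → [+ATR]; 12 /o/ is itself a trigger — this domain ends here.
From /o/ at 12 rightward: 13 /a/ → [+ATR]; 14 /a/ → [+ATR]; 15 /d/ transparent; 16 /ɪ/ → [+ATR]; word edge.
Targets with no active source: positions 3 4 6 stay [-ATR].
[+ATR] positions on the surface: 7 8 9 11 12 13 14 16.

d m ʊ a d a i~ a~ ʊ~ d ɪ~ o~ a~ a~ d ɪ~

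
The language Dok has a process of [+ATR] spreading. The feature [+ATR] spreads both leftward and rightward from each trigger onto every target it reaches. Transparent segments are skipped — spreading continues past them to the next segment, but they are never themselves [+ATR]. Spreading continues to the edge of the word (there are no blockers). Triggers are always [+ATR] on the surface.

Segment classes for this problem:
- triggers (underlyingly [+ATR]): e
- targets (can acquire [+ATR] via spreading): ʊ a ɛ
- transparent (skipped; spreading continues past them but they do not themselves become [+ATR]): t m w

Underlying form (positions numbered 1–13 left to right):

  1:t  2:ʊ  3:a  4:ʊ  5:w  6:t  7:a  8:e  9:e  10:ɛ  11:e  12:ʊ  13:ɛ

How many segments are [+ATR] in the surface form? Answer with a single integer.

From /e/ at 8 rightward: 9 /e/ is itself a trigger — this domain ends here.
From /e/ at 8 leftward: 7 /a/ → [+ATR]; 6 /t/ transparent; 5 /w/ transparent; 4 /ʊ/ → [+ATR]; 3 /a/ → [+ATR]; 2 /ʊ/ → [+ATR]; 1 /t/ transparent; word edge.
From /e/ at 9 rightward: 10 /ɛ/ → [+ATR]; 11 /e/ is itself a trigger — this domain ends here.
From /e/ at 9 leftward: 8 /e/ is itself a trigger — this domain ends here.
From /e/ at 11 rightward: 12 /ʊ/ → [+ATR]; 13 /ɛ/ → [+ATR]; word edge.
From /e/ at 11 leftward: 10 /ɛ/ → [+ATR]; 9 /e/ is itself a trigger — this domain ends here.
[+ATR] positions on the surface: 2 3 4 7 8 9 10 11 12 13.

10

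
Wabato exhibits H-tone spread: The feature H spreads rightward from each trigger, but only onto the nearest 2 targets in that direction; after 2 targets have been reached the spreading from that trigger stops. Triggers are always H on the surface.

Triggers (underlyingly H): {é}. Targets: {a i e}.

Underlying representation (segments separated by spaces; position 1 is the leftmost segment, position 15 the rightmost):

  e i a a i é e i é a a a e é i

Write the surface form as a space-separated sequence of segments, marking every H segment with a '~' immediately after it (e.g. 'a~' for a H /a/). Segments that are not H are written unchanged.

e i a a i é~ e~ i~ é~ a~ a~ a e é~ i~

From /é/ at 6 rightward: 7 /e/ → H; 8 /i/ → H; bound reached.
From /é/ at 9 rightward: 10 /a/ → H; 11 /a/ → H; bound reached.
From /é/ at 14 rightward: 15 /i/ → H; word edge.
Targets with no active source: positions 1 2 3 4 5 12 13 stay [-high tone].
H positions on the surface: 6 7 8 9 10 11 14 15.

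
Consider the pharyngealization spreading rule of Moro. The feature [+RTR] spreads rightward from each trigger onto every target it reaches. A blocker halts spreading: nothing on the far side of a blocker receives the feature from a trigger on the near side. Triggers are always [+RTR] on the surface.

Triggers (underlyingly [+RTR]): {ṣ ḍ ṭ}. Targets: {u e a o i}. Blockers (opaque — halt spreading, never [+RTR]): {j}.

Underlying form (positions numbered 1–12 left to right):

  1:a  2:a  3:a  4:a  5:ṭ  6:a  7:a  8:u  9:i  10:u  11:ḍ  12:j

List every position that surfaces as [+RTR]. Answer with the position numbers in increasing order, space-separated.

5 6 7 8 9 10 11

From /ṭ/ at 5 rightward: 6 /a/ → [+RTR]; 7 /a/ → [+RTR]; 8 /u/ → [+RTR]; 9 /i/ → [+RTR]; 10 /u/ → [+RTR]; 11 /ḍ/ is itself a trigger — this domain ends here.
From /ḍ/ at 11 rightward: 12 /j/ blocks.
Targets with no active source: positions 1 2 3 4 stay [-emphatic].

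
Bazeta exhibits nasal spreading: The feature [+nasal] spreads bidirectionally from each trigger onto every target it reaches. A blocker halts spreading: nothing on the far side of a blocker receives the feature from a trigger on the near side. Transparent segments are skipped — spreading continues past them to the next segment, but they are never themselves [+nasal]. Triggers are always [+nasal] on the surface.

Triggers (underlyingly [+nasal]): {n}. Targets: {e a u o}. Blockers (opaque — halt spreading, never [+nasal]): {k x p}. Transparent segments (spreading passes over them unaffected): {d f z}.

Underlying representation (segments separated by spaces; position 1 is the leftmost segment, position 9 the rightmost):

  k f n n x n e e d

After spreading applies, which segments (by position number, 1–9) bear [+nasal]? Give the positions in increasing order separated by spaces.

From /n/ at 3 rightward: 4 /n/ is itself a trigger — this domain ends here.
From /n/ at 3 leftward: 2 /f/ transparent; 1 /k/ blocks.
From /n/ at 4 rightward: 5 /x/ blocks.
From /n/ at 4 leftward: 3 /n/ is itself a trigger — this domain ends here.
From /n/ at 6 rightward: 7 /e/ → [+nasal]; 8 /e/ → [+nasal]; 9 /d/ transparent; word edge.
From /n/ at 6 leftward: 5 /x/ blocks.

3 4 6 7 8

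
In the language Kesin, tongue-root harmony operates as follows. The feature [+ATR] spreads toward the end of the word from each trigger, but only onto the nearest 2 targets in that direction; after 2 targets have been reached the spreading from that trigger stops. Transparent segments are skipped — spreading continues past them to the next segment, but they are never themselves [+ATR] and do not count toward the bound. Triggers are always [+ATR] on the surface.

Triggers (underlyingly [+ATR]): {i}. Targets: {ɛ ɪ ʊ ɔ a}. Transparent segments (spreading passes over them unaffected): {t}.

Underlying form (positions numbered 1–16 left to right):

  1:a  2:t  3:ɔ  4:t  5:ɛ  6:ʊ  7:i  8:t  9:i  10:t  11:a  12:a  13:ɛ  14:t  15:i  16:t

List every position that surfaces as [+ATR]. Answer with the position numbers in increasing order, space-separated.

From /i/ at 7 rightward: 8 /t/ transparent; 9 /i/ is itself a trigger — this domain ends here.
From /i/ at 9 rightward: 10 /t/ transparent; 11 /a/ → [+ATR]; 12 /a/ → [+ATR]; bound reached.
From /i/ at 15 rightward: 16 /t/ transparent; word edge.
Targets with no active source: positions 1 3 5 6 13 stay [-ATR].

7 9 11 12 15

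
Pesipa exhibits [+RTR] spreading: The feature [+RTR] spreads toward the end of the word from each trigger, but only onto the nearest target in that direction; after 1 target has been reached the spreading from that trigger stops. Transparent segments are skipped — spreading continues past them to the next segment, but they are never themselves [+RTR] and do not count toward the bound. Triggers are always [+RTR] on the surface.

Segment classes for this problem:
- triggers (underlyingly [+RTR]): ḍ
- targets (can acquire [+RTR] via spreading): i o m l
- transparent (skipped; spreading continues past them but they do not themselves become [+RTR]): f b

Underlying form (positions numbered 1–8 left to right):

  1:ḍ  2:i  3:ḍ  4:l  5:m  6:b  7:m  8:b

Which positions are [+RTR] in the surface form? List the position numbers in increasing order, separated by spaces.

1 2 3 4

From /ḍ/ at 1 rightward: 2 /i/ → [+RTR]; bound reached.
From /ḍ/ at 3 rightward: 4 /l/ → [+RTR]; bound reached.
Targets with no active source: positions 5 7 stay [-emphatic].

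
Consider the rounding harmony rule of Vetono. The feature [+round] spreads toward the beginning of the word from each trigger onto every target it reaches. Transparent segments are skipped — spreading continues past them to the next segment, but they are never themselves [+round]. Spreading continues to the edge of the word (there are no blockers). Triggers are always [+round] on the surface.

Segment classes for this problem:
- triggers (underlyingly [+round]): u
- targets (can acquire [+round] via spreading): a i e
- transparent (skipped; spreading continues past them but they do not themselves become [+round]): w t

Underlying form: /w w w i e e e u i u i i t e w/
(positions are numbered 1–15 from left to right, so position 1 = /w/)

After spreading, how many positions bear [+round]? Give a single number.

7

From /u/ at 8 leftward: 7 /e/ → [+round]; 6 /e/ → [+round]; 5 /e/ → [+round]; 4 /i/ → [+round]; 3 /w/ transparent; 2 /w/ transparent; 1 /w/ transparent; word edge.
From /u/ at 10 leftward: 9 /i/ → [+round]; 8 /u/ is itself a trigger — this domain ends here.
Targets with no active source: positions 11 12 14 stay [-round].
[+round] positions on the surface: 4 5 6 7 8 9 10.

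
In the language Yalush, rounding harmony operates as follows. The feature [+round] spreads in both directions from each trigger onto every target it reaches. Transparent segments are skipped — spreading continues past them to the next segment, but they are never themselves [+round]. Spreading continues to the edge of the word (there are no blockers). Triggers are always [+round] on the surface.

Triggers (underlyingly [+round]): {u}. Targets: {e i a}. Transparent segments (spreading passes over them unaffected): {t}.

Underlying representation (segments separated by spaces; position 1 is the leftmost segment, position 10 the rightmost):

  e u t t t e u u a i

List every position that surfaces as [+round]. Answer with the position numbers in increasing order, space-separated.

From /u/ at 2 rightward: 3 /t/ transparent; 4 /t/ transparent; 5 /t/ transparent; 6 /e/ → [+round]; 7 /u/ is itself a trigger — this domain ends here.
From /u/ at 2 leftward: 1 /e/ → [+round]; word edge.
From /u/ at 7 rightward: 8 /u/ is itself a trigger — this domain ends here.
From /u/ at 7 leftward: 6 /e/ → [+round]; 5 /t/ transparent; 4 /t/ transparent; 3 /t/ transparent; 2 /u/ is itself a trigger — this domain ends here.
From /u/ at 8 rightward: 9 /a/ → [+round]; 10 /i/ → [+round]; word edge.
From /u/ at 8 leftward: 7 /u/ is itself a trigger — this domain ends here.

1 2 6 7 8 9 10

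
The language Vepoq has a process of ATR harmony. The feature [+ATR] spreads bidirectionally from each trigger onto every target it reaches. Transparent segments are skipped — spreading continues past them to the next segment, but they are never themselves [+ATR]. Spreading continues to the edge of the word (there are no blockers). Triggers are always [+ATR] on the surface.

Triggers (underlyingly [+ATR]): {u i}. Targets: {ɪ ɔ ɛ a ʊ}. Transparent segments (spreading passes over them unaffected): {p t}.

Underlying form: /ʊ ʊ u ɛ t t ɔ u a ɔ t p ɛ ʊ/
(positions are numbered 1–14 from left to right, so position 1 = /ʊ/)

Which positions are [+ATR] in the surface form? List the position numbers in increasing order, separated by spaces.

1 2 3 4 7 8 9 10 13 14

From /u/ at 3 rightward: 4 /ɛ/ → [+ATR]; 5 /t/ transparent; 6 /t/ transparent; 7 /ɔ/ → [+ATR]; 8 /u/ is itself a trigger — this domain ends here.
From /u/ at 3 leftward: 2 /ʊ/ → [+ATR]; 1 /ʊ/ → [+ATR]; word edge.
From /u/ at 8 rightward: 9 /a/ → [+ATR]; 10 /ɔ/ → [+ATR]; 11 /t/ transparent; 12 /p/ transparent; 13 /ɛ/ → [+ATR]; 14 /ʊ/ → [+ATR]; word edge.
From /u/ at 8 leftward: 7 /ɔ/ → [+ATR]; 6 /t/ transparent; 5 /t/ transparent; 4 /ɛ/ → [+ATR]; 3 /u/ is itself a trigger — this domain ends here.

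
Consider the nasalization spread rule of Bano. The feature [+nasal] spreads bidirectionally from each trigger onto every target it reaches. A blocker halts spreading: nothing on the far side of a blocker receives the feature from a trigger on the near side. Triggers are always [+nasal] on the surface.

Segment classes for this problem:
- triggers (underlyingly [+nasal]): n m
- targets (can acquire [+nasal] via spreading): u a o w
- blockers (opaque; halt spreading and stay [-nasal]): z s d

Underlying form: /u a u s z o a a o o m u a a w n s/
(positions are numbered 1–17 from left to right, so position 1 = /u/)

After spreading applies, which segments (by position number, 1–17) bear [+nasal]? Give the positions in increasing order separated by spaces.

6 7 8 9 10 11 12 13 14 15 16

From /m/ at 11 rightward: 12 /u/ → [+nasal]; 13 /a/ → [+nasal]; 14 /a/ → [+nasal]; 15 /w/ → [+nasal]; 16 /n/ is itself a trigger — this domain ends here.
From /m/ at 11 leftward: 10 /o/ → [+nasal]; 9 /o/ → [+nasal]; 8 /a/ → [+nasal]; 7 /a/ → [+nasal]; 6 /o/ → [+nasal]; 5 /z/ blocks.
From /n/ at 16 rightward: 17 /s/ blocks.
From /n/ at 16 leftward: 15 /w/ → [+nasal]; 14 /a/ → [+nasal]; 13 /a/ → [+nasal]; 12 /u/ → [+nasal]; 11 /m/ is itself a trigger — this domain ends here.
Targets with no active source: positions 1 2 3 stay [-nasal].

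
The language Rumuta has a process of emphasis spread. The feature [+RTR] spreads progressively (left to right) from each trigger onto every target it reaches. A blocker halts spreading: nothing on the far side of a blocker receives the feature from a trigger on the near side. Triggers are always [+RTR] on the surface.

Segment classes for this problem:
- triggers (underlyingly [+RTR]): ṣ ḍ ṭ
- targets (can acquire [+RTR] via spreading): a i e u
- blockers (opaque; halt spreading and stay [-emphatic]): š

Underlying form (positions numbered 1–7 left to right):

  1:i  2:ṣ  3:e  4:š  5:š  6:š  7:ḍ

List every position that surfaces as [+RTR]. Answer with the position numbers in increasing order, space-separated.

From /ṣ/ at 2 rightward: 3 /e/ → [+RTR]; 4 /š/ blocks.
From /ḍ/ at 7 rightward: word edge.
Target with no active source: position 1 stays [-emphatic].

2 3 7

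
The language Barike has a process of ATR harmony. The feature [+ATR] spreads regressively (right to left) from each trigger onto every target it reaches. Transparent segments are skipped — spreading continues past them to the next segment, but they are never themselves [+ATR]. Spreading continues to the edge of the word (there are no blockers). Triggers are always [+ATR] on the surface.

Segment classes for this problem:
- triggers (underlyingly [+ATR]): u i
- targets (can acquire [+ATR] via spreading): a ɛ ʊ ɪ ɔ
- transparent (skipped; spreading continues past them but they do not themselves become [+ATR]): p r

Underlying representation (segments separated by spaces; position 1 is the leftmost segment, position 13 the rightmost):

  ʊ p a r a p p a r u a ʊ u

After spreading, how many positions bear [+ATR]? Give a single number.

From /u/ at 10 leftward: 9 /r/ transparent; 8 /a/ → [+ATR]; 7 /p/ transparent; 6 /p/ transparent; 5 /a/ → [+ATR]; 4 /r/ transparent; 3 /a/ → [+ATR]; 2 /p/ transparent; 1 /ʊ/ → [+ATR]; word edge.
From /u/ at 13 leftward: 12 /ʊ/ → [+ATR]; 11 /a/ → [+ATR]; 10 /u/ is itself a trigger — this domain ends here.
[+ATR] positions on the surface: 1 3 5 8 10 11 12 13.

8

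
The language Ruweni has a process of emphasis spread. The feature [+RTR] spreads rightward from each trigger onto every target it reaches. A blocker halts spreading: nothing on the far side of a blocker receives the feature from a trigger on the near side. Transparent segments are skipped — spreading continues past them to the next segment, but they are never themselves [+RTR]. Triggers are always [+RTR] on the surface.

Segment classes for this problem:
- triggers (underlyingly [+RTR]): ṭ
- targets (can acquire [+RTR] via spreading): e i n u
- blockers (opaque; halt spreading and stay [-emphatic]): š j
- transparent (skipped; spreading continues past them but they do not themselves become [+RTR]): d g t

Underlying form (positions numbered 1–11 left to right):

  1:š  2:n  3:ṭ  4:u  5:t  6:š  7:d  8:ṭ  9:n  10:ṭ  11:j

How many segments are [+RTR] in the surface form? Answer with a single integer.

From /ṭ/ at 3 rightward: 4 /u/ → [+RTR]; 5 /t/ transparent; 6 /š/ blocks.
From /ṭ/ at 8 rightward: 9 /n/ → [+RTR]; 10 /ṭ/ is itself a trigger — this domain ends here.
From /ṭ/ at 10 rightward: 11 /j/ blocks.
Target with no active source: position 2 stays [-emphatic].
[+RTR] positions on the surface: 3 4 8 9 10.

5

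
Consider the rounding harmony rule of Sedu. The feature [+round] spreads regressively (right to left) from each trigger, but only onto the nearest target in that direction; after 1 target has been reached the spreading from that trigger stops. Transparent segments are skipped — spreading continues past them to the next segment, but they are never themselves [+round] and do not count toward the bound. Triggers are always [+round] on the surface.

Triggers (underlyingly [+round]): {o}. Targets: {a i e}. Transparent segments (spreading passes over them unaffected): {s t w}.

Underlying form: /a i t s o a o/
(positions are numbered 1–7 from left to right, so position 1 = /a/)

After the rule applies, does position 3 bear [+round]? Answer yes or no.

no

From /o/ at 5 leftward: 4 /s/ transparent; 3 /t/ transparent; 2 /i/ → [+round]; bound reached.
From /o/ at 7 leftward: 6 /a/ → [+round]; bound reached.
Target with no active source: position 1 stays [-round].
[+round] positions on the surface: 2 5 6 7.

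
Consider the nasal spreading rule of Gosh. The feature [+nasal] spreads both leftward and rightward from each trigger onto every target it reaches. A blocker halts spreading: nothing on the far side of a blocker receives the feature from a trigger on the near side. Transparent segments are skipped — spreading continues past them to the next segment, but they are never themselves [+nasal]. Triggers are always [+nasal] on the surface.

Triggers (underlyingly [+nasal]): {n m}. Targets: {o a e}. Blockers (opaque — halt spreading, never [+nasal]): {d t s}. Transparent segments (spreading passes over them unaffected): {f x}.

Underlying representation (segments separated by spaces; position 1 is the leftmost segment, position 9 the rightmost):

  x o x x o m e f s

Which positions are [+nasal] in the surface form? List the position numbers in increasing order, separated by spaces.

2 5 6 7

From /m/ at 6 rightward: 7 /e/ → [+nasal]; 8 /f/ transparent; 9 /s/ blocks.
From /m/ at 6 leftward: 5 /o/ → [+nasal]; 4 /x/ transparent; 3 /x/ transparent; 2 /o/ → [+nasal]; 1 /x/ transparent; word edge.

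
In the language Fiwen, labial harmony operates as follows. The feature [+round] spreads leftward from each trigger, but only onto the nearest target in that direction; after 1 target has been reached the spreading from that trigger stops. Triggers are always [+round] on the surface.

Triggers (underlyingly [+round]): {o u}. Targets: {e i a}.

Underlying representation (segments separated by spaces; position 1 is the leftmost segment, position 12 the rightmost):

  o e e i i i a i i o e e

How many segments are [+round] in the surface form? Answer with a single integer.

3

From /o/ at 1 leftward: word edge.
From /o/ at 10 leftward: 9 /i/ → [+round]; bound reached.
Targets with no active source: positions 2 3 4 5 6 7 8 11 12 stay [-round].
[+round] positions on the surface: 1 9 10.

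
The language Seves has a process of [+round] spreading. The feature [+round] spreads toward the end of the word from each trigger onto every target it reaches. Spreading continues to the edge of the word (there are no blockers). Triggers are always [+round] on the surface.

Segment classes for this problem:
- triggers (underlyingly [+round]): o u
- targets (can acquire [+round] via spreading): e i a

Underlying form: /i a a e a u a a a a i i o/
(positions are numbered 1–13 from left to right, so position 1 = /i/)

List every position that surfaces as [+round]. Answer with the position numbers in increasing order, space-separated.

6 7 8 9 10 11 12 13

From /u/ at 6 rightward: 7 /a/ → [+round]; 8 /a/ → [+round]; 9 /a/ → [+round]; 10 /a/ → [+round]; 11 /i/ → [+round]; 12 /i/ → [+round]; 13 /o/ is itself a trigger — this domain ends here.
From /o/ at 13 rightward: word edge.
Targets with no active source: positions 1 2 3 4 5 stay [-round].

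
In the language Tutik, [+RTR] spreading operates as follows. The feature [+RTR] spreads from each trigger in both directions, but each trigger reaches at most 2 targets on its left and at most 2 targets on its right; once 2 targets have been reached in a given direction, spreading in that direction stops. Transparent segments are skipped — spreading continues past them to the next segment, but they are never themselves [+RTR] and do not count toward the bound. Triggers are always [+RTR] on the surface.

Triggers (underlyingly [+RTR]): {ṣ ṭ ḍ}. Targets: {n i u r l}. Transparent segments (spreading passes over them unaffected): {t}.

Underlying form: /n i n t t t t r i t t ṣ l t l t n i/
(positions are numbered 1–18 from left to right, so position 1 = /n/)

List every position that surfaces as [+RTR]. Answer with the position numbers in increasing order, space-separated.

8 9 12 13 15

From /ṣ/ at 12 rightward: 13 /l/ → [+RTR]; 14 /t/ transparent; 15 /l/ → [+RTR]; bound reached.
From /ṣ/ at 12 leftward: 11 /t/ transparent; 10 /t/ transparent; 9 /i/ → [+RTR]; 8 /r/ → [+RTR]; bound reached.
Targets with no active source: positions 1 2 3 17 18 stay [-emphatic].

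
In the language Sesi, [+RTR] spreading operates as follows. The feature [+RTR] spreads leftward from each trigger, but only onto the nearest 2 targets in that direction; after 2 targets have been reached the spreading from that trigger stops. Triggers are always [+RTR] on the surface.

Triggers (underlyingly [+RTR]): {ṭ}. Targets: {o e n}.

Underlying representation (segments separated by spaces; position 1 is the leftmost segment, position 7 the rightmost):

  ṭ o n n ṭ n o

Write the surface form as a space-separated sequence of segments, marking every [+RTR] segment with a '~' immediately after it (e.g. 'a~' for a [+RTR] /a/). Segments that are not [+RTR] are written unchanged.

ṭ~ o n~ n~ ṭ~ n o

From /ṭ/ at 1 leftward: word edge.
From /ṭ/ at 5 leftward: 4 /n/ → [+RTR]; 3 /n/ → [+RTR]; bound reached.
Targets with no active source: positions 2 6 7 stay [-emphatic].
[+RTR] positions on the surface: 1 3 4 5.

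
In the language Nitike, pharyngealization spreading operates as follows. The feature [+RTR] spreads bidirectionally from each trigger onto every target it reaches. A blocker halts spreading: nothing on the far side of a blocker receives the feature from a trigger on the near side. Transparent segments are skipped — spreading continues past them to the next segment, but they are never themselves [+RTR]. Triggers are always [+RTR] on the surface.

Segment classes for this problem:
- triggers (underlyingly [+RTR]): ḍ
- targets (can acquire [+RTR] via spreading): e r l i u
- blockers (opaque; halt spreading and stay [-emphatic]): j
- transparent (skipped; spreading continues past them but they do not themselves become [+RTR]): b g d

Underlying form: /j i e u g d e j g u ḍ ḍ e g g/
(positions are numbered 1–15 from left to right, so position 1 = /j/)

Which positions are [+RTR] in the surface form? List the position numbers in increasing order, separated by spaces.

10 11 12 13

From /ḍ/ at 11 rightward: 12 /ḍ/ is itself a trigger — this domain ends here.
From /ḍ/ at 11 leftward: 10 /u/ → [+RTR]; 9 /g/ transparent; 8 /j/ blocks.
From /ḍ/ at 12 rightward: 13 /e/ → [+RTR]; 14 /g/ transparent; 15 /g/ transparent; word edge.
From /ḍ/ at 12 leftward: 11 /ḍ/ is itself a trigger — this domain ends here.
Targets with no active source: positions 2 3 4 7 stay [-emphatic].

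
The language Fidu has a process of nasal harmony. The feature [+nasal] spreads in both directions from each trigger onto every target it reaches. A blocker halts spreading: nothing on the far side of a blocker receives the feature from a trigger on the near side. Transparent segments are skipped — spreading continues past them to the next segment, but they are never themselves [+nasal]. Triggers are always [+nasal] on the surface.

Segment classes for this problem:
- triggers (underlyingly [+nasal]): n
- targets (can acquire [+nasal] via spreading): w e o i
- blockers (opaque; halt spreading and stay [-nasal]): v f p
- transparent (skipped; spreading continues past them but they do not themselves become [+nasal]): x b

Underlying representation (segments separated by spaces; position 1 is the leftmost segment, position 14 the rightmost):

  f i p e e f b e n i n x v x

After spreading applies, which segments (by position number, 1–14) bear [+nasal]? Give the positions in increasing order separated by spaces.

8 9 10 11

From /n/ at 9 rightward: 10 /i/ → [+nasal]; 11 /n/ is itself a trigger — this domain ends here.
From /n/ at 9 leftward: 8 /e/ → [+nasal]; 7 /b/ transparent; 6 /f/ blocks.
From /n/ at 11 rightward: 12 /x/ transparent; 13 /v/ blocks.
From /n/ at 11 leftward: 10 /i/ → [+nasal]; 9 /n/ is itself a trigger — this domain ends here.
Targets with no active source: positions 2 4 5 stay [-nasal].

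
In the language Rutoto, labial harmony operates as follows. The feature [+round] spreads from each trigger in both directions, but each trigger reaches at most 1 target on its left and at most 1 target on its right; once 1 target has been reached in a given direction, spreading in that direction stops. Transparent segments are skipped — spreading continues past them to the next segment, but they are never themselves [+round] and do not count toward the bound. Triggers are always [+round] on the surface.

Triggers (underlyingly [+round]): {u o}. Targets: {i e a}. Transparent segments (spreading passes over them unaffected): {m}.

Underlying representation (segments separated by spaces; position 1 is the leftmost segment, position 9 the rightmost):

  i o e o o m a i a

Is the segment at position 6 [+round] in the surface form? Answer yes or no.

From /o/ at 2 rightward: 3 /e/ → [+round]; bound reached.
From /o/ at 2 leftward: 1 /i/ → [+round]; bound reached.
From /o/ at 4 rightward: 5 /o/ is itself a trigger — this domain ends here.
From /o/ at 4 leftward: 3 /e/ → [+round]; bound reached.
From /o/ at 5 rightward: 6 /m/ transparent; 7 /a/ → [+round]; bound reached.
From /o/ at 5 leftward: 4 /o/ is itself a trigger — this domain ends here.
Targets with no active source: positions 8 9 stay [-round].
[+round] positions on the surface: 1 2 3 4 5 7.

no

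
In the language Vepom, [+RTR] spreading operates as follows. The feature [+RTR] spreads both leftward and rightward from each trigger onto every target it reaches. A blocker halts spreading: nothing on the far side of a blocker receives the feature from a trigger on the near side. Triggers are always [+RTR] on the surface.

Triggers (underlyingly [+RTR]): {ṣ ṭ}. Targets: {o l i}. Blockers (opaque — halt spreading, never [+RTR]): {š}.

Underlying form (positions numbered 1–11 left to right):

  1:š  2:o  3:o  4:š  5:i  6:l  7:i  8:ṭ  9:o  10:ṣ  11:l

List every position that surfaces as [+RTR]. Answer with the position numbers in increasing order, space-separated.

5 6 7 8 9 10 11

From /ṭ/ at 8 rightward: 9 /o/ → [+RTR]; 10 /ṣ/ is itself a trigger — this domain ends here.
From /ṭ/ at 8 leftward: 7 /i/ → [+RTR]; 6 /l/ → [+RTR]; 5 /i/ → [+RTR]; 4 /š/ blocks.
From /ṣ/ at 10 rightward: 11 /l/ → [+RTR]; word edge.
From /ṣ/ at 10 leftward: 9 /o/ → [+RTR]; 8 /ṭ/ is itself a trigger — this domain ends here.
Targets with no active source: positions 2 3 stay [-emphatic].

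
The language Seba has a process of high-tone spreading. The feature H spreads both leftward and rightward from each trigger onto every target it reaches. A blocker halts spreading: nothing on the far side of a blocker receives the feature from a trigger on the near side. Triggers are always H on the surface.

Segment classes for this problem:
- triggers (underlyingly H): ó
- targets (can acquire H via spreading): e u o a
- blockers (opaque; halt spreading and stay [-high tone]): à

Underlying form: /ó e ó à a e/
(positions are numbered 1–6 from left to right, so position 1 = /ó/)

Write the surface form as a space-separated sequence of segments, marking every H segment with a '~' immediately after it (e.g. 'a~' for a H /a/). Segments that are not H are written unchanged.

From /ó/ at 1 rightward: 2 /e/ → H; 3 /ó/ is itself a trigger — this domain ends here.
From /ó/ at 1 leftward: word edge.
From /ó/ at 3 rightward: 4 /à/ blocks.
From /ó/ at 3 leftward: 2 /e/ → H; 1 /ó/ is itself a trigger — this domain ends here.
Targets with no active source: positions 5 6 stay [-high tone].
H positions on the surface: 1 2 3.

ó~ e~ ó~ à a e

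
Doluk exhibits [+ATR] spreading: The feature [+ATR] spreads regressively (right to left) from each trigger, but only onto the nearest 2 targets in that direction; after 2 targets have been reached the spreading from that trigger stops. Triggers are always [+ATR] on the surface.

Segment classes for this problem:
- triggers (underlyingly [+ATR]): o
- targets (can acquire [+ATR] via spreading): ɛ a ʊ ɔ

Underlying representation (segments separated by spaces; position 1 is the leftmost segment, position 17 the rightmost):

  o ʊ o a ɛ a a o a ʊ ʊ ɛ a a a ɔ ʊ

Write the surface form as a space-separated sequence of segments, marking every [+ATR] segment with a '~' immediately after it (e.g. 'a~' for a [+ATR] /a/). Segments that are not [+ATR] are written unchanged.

From /o/ at 1 leftward: word edge.
From /o/ at 3 leftward: 2 /ʊ/ → [+ATR]; 1 /o/ is itself a trigger — this domain ends here.
From /o/ at 8 leftward: 7 /a/ → [+ATR]; 6 /a/ → [+ATR]; bound reached.
Targets with no active source: positions 4 5 9 10 11 12 13 14 15 16 17 stay [-ATR].
[+ATR] positions on the surface: 1 2 3 6 7 8.

o~ ʊ~ o~ a ɛ a~ a~ o~ a ʊ ʊ ɛ a a a ɔ ʊ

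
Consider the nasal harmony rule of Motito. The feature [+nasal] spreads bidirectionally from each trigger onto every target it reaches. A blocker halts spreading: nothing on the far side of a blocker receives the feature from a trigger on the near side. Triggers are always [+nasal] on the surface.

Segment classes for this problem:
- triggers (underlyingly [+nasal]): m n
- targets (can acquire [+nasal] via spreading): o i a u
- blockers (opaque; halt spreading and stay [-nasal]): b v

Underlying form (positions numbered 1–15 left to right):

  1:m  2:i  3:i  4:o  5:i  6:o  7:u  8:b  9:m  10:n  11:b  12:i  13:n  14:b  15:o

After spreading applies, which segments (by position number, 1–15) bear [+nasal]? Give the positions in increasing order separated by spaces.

1 2 3 4 5 6 7 9 10 12 13

From /m/ at 1 rightward: 2 /i/ → [+nasal]; 3 /i/ → [+nasal]; 4 /o/ → [+nasal]; 5 /i/ → [+nasal]; 6 /o/ → [+nasal]; 7 /u/ → [+nasal]; 8 /b/ blocks.
From /m/ at 1 leftward: word edge.
From /m/ at 9 rightward: 10 /n/ is itself a trigger — this domain ends here.
From /m/ at 9 leftward: 8 /b/ blocks.
From /n/ at 10 rightward: 11 /b/ blocks.
From /n/ at 10 leftward: 9 /m/ is itself a trigger — this domain ends here.
From /n/ at 13 rightward: 14 /b/ blocks.
From /n/ at 13 leftward: 12 /i/ → [+nasal]; 11 /b/ blocks.
Target with no active source: position 15 stays [-nasal].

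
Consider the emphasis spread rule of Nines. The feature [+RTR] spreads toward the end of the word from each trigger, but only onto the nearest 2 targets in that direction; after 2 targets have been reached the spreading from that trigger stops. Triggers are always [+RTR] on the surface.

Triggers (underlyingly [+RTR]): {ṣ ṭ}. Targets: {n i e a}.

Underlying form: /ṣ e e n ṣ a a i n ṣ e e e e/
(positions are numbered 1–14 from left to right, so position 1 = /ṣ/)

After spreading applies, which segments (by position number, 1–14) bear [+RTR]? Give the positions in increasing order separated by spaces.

1 2 3 5 6 7 10 11 12

From /ṣ/ at 1 rightward: 2 /e/ → [+RTR]; 3 /e/ → [+RTR]; bound reached.
From /ṣ/ at 5 rightward: 6 /a/ → [+RTR]; 7 /a/ → [+RTR]; bound reached.
From /ṣ/ at 10 rightward: 11 /e/ → [+RTR]; 12 /e/ → [+RTR]; bound reached.
Targets with no active source: positions 4 8 9 13 14 stay [-emphatic].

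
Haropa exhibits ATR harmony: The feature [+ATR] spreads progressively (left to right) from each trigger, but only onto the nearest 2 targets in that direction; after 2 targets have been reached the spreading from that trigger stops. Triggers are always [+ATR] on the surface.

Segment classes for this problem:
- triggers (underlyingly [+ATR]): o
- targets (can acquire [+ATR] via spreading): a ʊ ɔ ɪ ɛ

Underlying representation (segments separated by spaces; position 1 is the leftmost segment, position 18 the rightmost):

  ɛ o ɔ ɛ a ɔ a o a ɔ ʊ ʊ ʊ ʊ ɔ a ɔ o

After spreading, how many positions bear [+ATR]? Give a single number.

From /o/ at 2 rightward: 3 /ɔ/ → [+ATR]; 4 /ɛ/ → [+ATR]; bound reached.
From /o/ at 8 rightward: 9 /a/ → [+ATR]; 10 /ɔ/ → [+ATR]; bound reached.
From /o/ at 18 rightward: word edge.
Targets with no active source: positions 1 5 6 7 11 12 13 14 15 16 17 stay [-ATR].
[+ATR] positions on the surface: 2 3 4 8 9 10 18.

7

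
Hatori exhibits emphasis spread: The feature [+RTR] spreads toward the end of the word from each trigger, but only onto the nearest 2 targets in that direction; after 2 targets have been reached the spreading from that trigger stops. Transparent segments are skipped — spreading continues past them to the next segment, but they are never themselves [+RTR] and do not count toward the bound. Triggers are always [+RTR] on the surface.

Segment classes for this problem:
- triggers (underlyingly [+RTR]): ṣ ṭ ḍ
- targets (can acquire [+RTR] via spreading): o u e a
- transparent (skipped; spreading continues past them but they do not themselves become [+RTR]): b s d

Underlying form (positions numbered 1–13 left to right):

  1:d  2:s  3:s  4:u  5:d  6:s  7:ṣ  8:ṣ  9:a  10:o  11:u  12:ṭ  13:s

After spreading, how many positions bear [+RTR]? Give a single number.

5

From /ṣ/ at 7 rightward: 8 /ṣ/ is itself a trigger — this domain ends here.
From /ṣ/ at 8 rightward: 9 /a/ → [+RTR]; 10 /o/ → [+RTR]; bound reached.
From /ṭ/ at 12 rightward: 13 /s/ transparent; word edge.
Targets with no active source: positions 4 11 stay [-emphatic].
[+RTR] positions on the surface: 7 8 9 10 12.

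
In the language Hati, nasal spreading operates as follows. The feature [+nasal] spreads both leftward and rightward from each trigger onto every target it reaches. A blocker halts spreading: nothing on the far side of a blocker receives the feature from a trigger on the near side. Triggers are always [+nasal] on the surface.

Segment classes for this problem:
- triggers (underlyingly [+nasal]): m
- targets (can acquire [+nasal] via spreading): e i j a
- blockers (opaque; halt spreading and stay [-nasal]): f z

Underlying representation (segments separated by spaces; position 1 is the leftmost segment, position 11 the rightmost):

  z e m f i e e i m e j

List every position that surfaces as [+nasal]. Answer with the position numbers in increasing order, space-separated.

2 3 5 6 7 8 9 10 11

From /m/ at 3 rightward: 4 /f/ blocks.
From /m/ at 3 leftward: 2 /e/ → [+nasal]; 1 /z/ blocks.
From /m/ at 9 rightward: 10 /e/ → [+nasal]; 11 /j/ → [+nasal]; word edge.
From /m/ at 9 leftward: 8 /i/ → [+nasal]; 7 /e/ → [+nasal]; 6 /e/ → [+nasal]; 5 /i/ → [+nasal]; 4 /f/ blocks.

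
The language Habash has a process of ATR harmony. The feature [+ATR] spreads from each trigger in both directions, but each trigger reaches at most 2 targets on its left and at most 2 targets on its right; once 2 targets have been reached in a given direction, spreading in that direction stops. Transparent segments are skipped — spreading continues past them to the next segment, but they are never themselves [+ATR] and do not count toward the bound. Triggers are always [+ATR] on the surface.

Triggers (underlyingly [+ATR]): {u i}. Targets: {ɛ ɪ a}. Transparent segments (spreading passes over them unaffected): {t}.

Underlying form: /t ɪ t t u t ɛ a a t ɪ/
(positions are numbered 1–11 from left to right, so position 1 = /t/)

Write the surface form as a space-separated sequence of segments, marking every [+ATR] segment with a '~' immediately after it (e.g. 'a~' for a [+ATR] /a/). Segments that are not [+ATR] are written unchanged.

t ɪ~ t t u~ t ɛ~ a~ a t ɪ

From /u/ at 5 rightward: 6 /t/ transparent; 7 /ɛ/ → [+ATR]; 8 /a/ → [+ATR]; bound reached.
From /u/ at 5 leftward: 4 /t/ transparent; 3 /t/ transparent; 2 /ɪ/ → [+ATR]; 1 /t/ transparent; word edge.
Targets with no active source: positions 9 11 stay [-ATR].
[+ATR] positions on the surface: 2 5 7 8.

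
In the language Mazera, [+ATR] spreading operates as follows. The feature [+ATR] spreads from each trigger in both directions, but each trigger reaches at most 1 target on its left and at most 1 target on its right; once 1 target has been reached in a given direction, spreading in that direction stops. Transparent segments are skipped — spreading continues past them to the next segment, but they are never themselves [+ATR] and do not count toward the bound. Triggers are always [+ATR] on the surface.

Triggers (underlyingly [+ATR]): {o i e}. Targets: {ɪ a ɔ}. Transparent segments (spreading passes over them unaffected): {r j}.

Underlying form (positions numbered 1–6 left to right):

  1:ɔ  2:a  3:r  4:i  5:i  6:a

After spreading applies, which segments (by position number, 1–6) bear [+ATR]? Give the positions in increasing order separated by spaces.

2 4 5 6

From /i/ at 4 rightward: 5 /i/ is itself a trigger — this domain ends here.
From /i/ at 4 leftward: 3 /r/ transparent; 2 /a/ → [+ATR]; bound reached.
From /i/ at 5 rightward: 6 /a/ → [+ATR]; bound reached.
From /i/ at 5 leftward: 4 /i/ is itself a trigger — this domain ends here.
Target with no active source: position 1 stays [-ATR].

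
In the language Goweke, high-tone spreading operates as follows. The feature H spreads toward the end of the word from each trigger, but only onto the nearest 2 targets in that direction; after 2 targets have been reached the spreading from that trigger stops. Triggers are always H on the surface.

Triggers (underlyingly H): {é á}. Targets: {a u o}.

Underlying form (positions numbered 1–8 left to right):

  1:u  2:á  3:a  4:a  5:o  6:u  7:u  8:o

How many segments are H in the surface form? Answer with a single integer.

From /á/ at 2 rightward: 3 /a/ → H; 4 /a/ → H; bound reached.
Targets with no active source: positions 1 5 6 7 8 stay [-high tone].
H positions on the surface: 2 3 4.

3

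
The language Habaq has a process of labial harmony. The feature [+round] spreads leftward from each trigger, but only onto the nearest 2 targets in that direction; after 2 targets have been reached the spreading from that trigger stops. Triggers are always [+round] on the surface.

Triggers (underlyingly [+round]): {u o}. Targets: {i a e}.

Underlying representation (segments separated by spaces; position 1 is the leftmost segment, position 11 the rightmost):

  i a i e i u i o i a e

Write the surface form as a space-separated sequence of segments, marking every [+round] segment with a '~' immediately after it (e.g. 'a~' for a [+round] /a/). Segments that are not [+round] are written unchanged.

From /u/ at 6 leftward: 5 /i/ → [+round]; 4 /e/ → [+round]; bound reached.
From /o/ at 8 leftward: 7 /i/ → [+round]; 6 /u/ is itself a trigger — this domain ends here.
Targets with no active source: positions 1 2 3 9 10 11 stay [-round].
[+round] positions on the surface: 4 5 6 7 8.

i a i e~ i~ u~ i~ o~ i a e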